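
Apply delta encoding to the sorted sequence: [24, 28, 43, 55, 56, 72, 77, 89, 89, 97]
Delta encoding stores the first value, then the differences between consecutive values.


First value: 24
Deltas:
  28 - 24 = 4
  43 - 28 = 15
  55 - 43 = 12
  56 - 55 = 1
  72 - 56 = 16
  77 - 72 = 5
  89 - 77 = 12
  89 - 89 = 0
  97 - 89 = 8


Delta encoded: [24, 4, 15, 12, 1, 16, 5, 12, 0, 8]


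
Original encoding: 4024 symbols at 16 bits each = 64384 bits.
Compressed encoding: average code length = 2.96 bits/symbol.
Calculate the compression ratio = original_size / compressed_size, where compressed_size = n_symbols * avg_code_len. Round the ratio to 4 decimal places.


original_size = n_symbols * orig_bits = 4024 * 16 = 64384 bits
compressed_size = n_symbols * avg_code_len = 4024 * 2.96 = 11911.04 bits
ratio = original_size / compressed_size = 64384 / 11911.04 = 5.4054

Compression ratio = 5.4054


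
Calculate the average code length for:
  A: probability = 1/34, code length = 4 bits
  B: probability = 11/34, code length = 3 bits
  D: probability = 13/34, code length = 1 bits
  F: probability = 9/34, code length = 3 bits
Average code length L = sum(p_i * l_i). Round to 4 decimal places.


Weighted contributions p_i * l_i:
  A: (1/34) * 4 = 4/34
  B: (11/34) * 3 = 33/34
  D: (13/34) * 1 = 13/34
  F: (9/34) * 3 = 27/34
Sum = (4 + 33 + 13 + 27)/34 = 77/34

L = 77/34 = 2.2647 bits/symbol


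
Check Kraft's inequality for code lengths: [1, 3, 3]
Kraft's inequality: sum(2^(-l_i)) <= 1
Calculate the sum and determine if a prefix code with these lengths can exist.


Sum = 2^(-1) + 2^(-3) + 2^(-3)
    = 0.5 + 0.125 + 0.125
    = 6/8 = 0.75
Since 0.75 <= 1, Kraft's inequality IS satisfied.
A prefix code with these lengths CAN exist.

Kraft sum = 0.75. Satisfied.


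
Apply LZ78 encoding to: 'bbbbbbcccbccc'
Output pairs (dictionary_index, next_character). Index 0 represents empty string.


LZ78 encoding steps:
Dictionary: {0: ''}
Step 1: w='' (idx 0), next='b' -> output (0, 'b'), add 'b' as idx 1
Step 2: w='b' (idx 1), next='b' -> output (1, 'b'), add 'bb' as idx 2
Step 3: w='bb' (idx 2), next='b' -> output (2, 'b'), add 'bbb' as idx 3
Step 4: w='' (idx 0), next='c' -> output (0, 'c'), add 'c' as idx 4
Step 5: w='c' (idx 4), next='c' -> output (4, 'c'), add 'cc' as idx 5
Step 6: w='b' (idx 1), next='c' -> output (1, 'c'), add 'bc' as idx 6
Step 7: w='cc' (idx 5), end of input -> output (5, '')


Encoded: [(0, 'b'), (1, 'b'), (2, 'b'), (0, 'c'), (4, 'c'), (1, 'c'), (5, '')]


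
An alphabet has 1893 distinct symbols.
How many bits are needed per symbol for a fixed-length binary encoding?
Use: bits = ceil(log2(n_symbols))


log2(1893) = 10.8865
Bracket: 2^10 = 1024 < 1893 <= 2^11 = 2048
So ceil(log2(1893)) = 11

bits = ceil(log2(1893)) = ceil(10.8865) = 11 bits


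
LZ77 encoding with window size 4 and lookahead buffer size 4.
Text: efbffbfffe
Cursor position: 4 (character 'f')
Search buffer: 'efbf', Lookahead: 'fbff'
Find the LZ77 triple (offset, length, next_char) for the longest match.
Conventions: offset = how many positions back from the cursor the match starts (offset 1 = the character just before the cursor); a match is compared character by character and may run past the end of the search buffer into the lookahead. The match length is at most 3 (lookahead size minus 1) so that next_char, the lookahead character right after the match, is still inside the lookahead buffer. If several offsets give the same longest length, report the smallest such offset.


Try each offset into the search buffer:
  offset=1 (pos 3, char 'f'): match length 1
  offset=2 (pos 2, char 'b'): match length 0
  offset=3 (pos 1, char 'f'): match length 3
  offset=4 (pos 0, char 'e'): match length 0
Longest match has length 3 at offset 3.
next_char = character at position 4 + 3 = 7 -> 'f'

Best match: offset=3, length=3 (matching 'fbf' starting at position 1)
LZ77 triple: (3, 3, 'f')


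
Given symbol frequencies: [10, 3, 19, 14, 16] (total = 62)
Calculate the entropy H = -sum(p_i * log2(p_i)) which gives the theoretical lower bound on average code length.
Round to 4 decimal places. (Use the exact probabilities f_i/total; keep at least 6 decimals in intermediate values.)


Per-symbol terms -p_i * log2(p_i) with p_i = f_i/62:
  p = 10/62 = 0.161290: log2(p) = -2.632268, -p*log2(p) = 0.424559
  p = 3/62 = 0.048387: log2(p) = -4.369234, -p*log2(p) = 0.211415
  p = 19/62 = 0.306452: log2(p) = -1.706269, -p*log2(p) = 0.522889
  p = 14/62 = 0.225806: log2(p) = -2.146841, -p*log2(p) = 0.484771
  p = 16/62 = 0.258065: log2(p) = -1.954196, -p*log2(p) = 0.504309
H = 0.424559 + 0.211415 + 0.522889 + 0.484771 + 0.504309 = 2.147943

H = 2.1479 bits/symbol


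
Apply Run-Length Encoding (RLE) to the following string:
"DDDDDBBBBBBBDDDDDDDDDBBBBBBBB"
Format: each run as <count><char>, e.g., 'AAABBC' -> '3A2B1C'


Scanning runs left to right:
  i=0: run of 'D' x 5 -> '5D'
  i=5: run of 'B' x 7 -> '7B'
  i=12: run of 'D' x 9 -> '9D'
  i=21: run of 'B' x 8 -> '8B'

RLE = 5D7B9D8B


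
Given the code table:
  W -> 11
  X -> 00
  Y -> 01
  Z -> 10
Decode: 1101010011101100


Decoding:
11 -> W
01 -> Y
01 -> Y
00 -> X
11 -> W
10 -> Z
11 -> W
00 -> X


Result: WYYXWZWX


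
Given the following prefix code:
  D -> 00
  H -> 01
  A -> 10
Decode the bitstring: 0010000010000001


Decoding step by step:
Bits 00 -> D
Bits 10 -> A
Bits 00 -> D
Bits 00 -> D
Bits 10 -> A
Bits 00 -> D
Bits 00 -> D
Bits 01 -> H


Decoded message: DADDADDH


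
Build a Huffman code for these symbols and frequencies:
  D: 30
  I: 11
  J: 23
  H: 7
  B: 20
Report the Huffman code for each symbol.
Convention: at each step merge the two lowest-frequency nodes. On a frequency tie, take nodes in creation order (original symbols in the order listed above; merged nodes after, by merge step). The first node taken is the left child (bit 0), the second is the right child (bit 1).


Huffman tree construction:
Step 1: Merge H(7) + I(11) = 18
Step 2: Merge (H+I)(18) + B(20) = 38
Step 3: Merge J(23) + D(30) = 53
Step 4: Merge ((H+I)+B)(38) + (J+D)(53) = 91
Read each symbol's code off the tree from the root (left child = 0, right child = 1).

Codes:
  D: 11 (length 2)
  I: 001 (length 3)
  J: 10 (length 2)
  H: 000 (length 3)
  B: 01 (length 2)
Average code length: 200/91 = 2.1978 bits/symbol


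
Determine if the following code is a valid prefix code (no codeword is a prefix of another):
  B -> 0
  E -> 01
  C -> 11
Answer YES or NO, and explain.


Checking each pair (does one codeword prefix another?):
  B='0' vs E='01': prefix -- VIOLATION

NO -- this is NOT a valid prefix code. B (0) is a prefix of E (01).


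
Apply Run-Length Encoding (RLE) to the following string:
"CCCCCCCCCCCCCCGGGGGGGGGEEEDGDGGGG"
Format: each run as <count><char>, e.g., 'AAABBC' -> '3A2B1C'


Scanning runs left to right:
  i=0: run of 'C' x 14 -> '14C'
  i=14: run of 'G' x 9 -> '9G'
  i=23: run of 'E' x 3 -> '3E'
  i=26: run of 'D' x 1 -> '1D'
  i=27: run of 'G' x 1 -> '1G'
  i=28: run of 'D' x 1 -> '1D'
  i=29: run of 'G' x 4 -> '4G'

RLE = 14C9G3E1D1G1D4G


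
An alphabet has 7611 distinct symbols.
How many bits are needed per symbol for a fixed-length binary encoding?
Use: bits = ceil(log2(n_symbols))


log2(7611) = 12.8939
Bracket: 2^12 = 4096 < 7611 <= 2^13 = 8192
So ceil(log2(7611)) = 13

bits = ceil(log2(7611)) = ceil(12.8939) = 13 bits


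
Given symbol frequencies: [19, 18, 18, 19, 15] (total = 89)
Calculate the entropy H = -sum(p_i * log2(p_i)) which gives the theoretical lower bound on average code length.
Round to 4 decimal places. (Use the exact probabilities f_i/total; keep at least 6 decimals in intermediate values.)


Per-symbol terms -p_i * log2(p_i) with p_i = f_i/89:
  p = 19/89 = 0.213483: log2(p) = -2.227806, -p*log2(p) = 0.475599
  p = 18/89 = 0.202247: log2(p) = -2.305808, -p*log2(p) = 0.466343
  p = 18/89 = 0.202247: log2(p) = -2.305808, -p*log2(p) = 0.466343
  p = 19/89 = 0.213483: log2(p) = -2.227806, -p*log2(p) = 0.475599
  p = 15/89 = 0.168539: log2(p) = -2.568843, -p*log2(p) = 0.432951
H = 0.475599 + 0.466343 + 0.466343 + 0.475599 + 0.432951 = 2.316835

H = 2.3168 bits/symbol


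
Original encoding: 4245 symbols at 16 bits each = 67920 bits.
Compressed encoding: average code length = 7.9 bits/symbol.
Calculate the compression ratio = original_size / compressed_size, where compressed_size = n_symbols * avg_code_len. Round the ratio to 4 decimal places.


original_size = n_symbols * orig_bits = 4245 * 16 = 67920 bits
compressed_size = n_symbols * avg_code_len = 4245 * 7.9 = 33535.5 bits
ratio = original_size / compressed_size = 67920 / 33535.5 = 2.0253

Compression ratio = 2.0253


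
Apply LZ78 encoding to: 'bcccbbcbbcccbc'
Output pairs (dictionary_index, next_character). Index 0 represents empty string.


LZ78 encoding steps:
Dictionary: {0: ''}
Step 1: w='' (idx 0), next='b' -> output (0, 'b'), add 'b' as idx 1
Step 2: w='' (idx 0), next='c' -> output (0, 'c'), add 'c' as idx 2
Step 3: w='c' (idx 2), next='c' -> output (2, 'c'), add 'cc' as idx 3
Step 4: w='b' (idx 1), next='b' -> output (1, 'b'), add 'bb' as idx 4
Step 5: w='c' (idx 2), next='b' -> output (2, 'b'), add 'cb' as idx 5
Step 6: w='b' (idx 1), next='c' -> output (1, 'c'), add 'bc' as idx 6
Step 7: w='cc' (idx 3), next='b' -> output (3, 'b'), add 'ccb' as idx 7
Step 8: w='c' (idx 2), end of input -> output (2, '')


Encoded: [(0, 'b'), (0, 'c'), (2, 'c'), (1, 'b'), (2, 'b'), (1, 'c'), (3, 'b'), (2, '')]


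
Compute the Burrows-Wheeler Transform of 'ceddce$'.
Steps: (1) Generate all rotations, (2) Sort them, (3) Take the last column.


Rotations (sorted):
  0: $ceddce -> last char: e
  1: ce$cedd -> last char: d
  2: ceddce$ -> last char: $
  3: dce$ced -> last char: d
  4: ddce$ce -> last char: e
  5: e$ceddc -> last char: c
  6: eddce$c -> last char: c


BWT = ed$decc


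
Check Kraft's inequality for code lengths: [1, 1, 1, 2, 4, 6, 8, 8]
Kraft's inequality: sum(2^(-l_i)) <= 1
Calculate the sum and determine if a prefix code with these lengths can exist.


Sum = 2^(-1) + 2^(-1) + 2^(-1) + 2^(-2) + 2^(-4) + 2^(-6) + 2^(-8) + 2^(-8)
    = 0.5 + 0.5 + 0.5 + 0.25 + 0.0625 + 0.015625 + 0.00390625 + 0.00390625
    = 470/256 = 1.8359375
Since 1.8359375 > 1, Kraft's inequality is NOT satisfied.
A prefix code with these lengths CANNOT exist.

Kraft sum = 1.8359375. Not satisfied.


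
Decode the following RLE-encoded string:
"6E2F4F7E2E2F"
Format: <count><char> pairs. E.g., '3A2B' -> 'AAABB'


Expanding each <count><char> pair:
  6E -> 'EEEEEE'
  2F -> 'FF'
  4F -> 'FFFF'
  7E -> 'EEEEEEE'
  2E -> 'EE'
  2F -> 'FF'

Decoded = EEEEEEFFFFFFEEEEEEEEEFF


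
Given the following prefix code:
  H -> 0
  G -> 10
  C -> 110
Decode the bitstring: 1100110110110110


Decoding step by step:
Bits 110 -> C
Bits 0 -> H
Bits 110 -> C
Bits 110 -> C
Bits 110 -> C
Bits 110 -> C


Decoded message: CHCCCC


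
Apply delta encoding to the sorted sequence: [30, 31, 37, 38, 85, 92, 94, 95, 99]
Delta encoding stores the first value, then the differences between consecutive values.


First value: 30
Deltas:
  31 - 30 = 1
  37 - 31 = 6
  38 - 37 = 1
  85 - 38 = 47
  92 - 85 = 7
  94 - 92 = 2
  95 - 94 = 1
  99 - 95 = 4


Delta encoded: [30, 1, 6, 1, 47, 7, 2, 1, 4]


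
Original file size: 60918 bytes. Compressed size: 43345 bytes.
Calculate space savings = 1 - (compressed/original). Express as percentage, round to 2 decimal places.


ratio = compressed/original = 43345/60918 = 0.71153
savings = 1 - ratio = 1 - 0.71153 = 0.28847
as a percentage: 0.28847 * 100 = 28.85%

Space savings = 1 - 43345/60918 = 28.85%


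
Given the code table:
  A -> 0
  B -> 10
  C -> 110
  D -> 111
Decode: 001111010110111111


Decoding:
0 -> A
0 -> A
111 -> D
10 -> B
10 -> B
110 -> C
111 -> D
111 -> D


Result: AADBBCDD


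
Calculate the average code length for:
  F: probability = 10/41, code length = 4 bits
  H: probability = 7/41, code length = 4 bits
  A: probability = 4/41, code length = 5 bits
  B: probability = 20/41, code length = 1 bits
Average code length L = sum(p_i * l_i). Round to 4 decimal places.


Weighted contributions p_i * l_i:
  F: (10/41) * 4 = 40/41
  H: (7/41) * 4 = 28/41
  A: (4/41) * 5 = 20/41
  B: (20/41) * 1 = 20/41
Sum = (40 + 28 + 20 + 20)/41 = 108/41

L = 108/41 = 2.6341 bits/symbol


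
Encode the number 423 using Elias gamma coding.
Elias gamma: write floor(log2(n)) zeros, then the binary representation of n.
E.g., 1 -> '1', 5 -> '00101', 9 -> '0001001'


num_bits = floor(log2(423)) + 1 = 9
leading_zeros = num_bits - 1 = 8
binary(423) = 110100111

Elias gamma(423) = '00000000' + '110100111' = 00000000110100111 (17 bits)


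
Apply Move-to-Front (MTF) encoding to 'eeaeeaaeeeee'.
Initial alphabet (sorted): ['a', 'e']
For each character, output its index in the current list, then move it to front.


MTF encoding:
'e': index 1 in ['a', 'e'] -> ['e', 'a']
'e': index 0 in ['e', 'a'] -> ['e', 'a']
'a': index 1 in ['e', 'a'] -> ['a', 'e']
'e': index 1 in ['a', 'e'] -> ['e', 'a']
'e': index 0 in ['e', 'a'] -> ['e', 'a']
'a': index 1 in ['e', 'a'] -> ['a', 'e']
'a': index 0 in ['a', 'e'] -> ['a', 'e']
'e': index 1 in ['a', 'e'] -> ['e', 'a']
'e': index 0 in ['e', 'a'] -> ['e', 'a']
'e': index 0 in ['e', 'a'] -> ['e', 'a']
'e': index 0 in ['e', 'a'] -> ['e', 'a']
'e': index 0 in ['e', 'a'] -> ['e', 'a']


Output: [1, 0, 1, 1, 0, 1, 0, 1, 0, 0, 0, 0]


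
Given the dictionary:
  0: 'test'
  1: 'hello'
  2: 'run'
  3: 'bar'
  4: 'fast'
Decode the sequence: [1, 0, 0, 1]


Look up each index in the dictionary:
  1 -> 'hello'
  0 -> 'test'
  0 -> 'test'
  1 -> 'hello'

Decoded: "hello test test hello"


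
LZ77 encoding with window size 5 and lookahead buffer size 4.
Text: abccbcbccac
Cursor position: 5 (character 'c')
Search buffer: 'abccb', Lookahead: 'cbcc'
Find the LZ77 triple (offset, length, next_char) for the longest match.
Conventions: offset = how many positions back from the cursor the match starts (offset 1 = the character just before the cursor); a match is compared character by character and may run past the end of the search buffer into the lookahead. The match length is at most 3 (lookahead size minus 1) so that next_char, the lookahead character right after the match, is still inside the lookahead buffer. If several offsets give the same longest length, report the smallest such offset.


Try each offset into the search buffer:
  offset=1 (pos 4, char 'b'): match length 0
  offset=2 (pos 3, char 'c'): match length 3
  offset=3 (pos 2, char 'c'): match length 1
  offset=4 (pos 1, char 'b'): match length 0
  offset=5 (pos 0, char 'a'): match length 0
Longest match has length 3 at offset 2.
next_char = character at position 5 + 3 = 8 -> 'c'

Best match: offset=2, length=3 (matching 'cbc' starting at position 3)
LZ77 triple: (2, 3, 'c')


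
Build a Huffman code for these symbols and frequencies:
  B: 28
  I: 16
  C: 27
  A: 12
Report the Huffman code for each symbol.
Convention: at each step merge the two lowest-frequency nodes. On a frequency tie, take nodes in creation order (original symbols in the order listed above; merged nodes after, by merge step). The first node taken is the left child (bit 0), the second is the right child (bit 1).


Huffman tree construction:
Step 1: Merge A(12) + I(16) = 28
Step 2: Merge C(27) + B(28) = 55
Step 3: Merge (A+I)(28) + (C+B)(55) = 83
Read each symbol's code off the tree from the root (left child = 0, right child = 1).

Codes:
  B: 11 (length 2)
  I: 01 (length 2)
  C: 10 (length 2)
  A: 00 (length 2)
Average code length: 166/83 = 2.0000 bits/symbol


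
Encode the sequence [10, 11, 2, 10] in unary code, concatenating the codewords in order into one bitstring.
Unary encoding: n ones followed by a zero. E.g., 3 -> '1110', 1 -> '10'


Encode each number as n ones followed by a terminating 0:
  10 -> 11111111110 (11 bits)
  11 -> 111111111110 (12 bits)
  2 -> 110 (3 bits)
  10 -> 11111111110 (11 bits)
Total length = 11 + 12 + 3 + 11 = 37 bits.

Unary([10, 11, 2, 10]) = 1111111111011111111111011011111111110 (37 bits)


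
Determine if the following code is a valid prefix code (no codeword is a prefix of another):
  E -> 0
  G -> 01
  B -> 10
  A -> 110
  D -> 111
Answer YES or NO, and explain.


Checking each pair (does one codeword prefix another?):
  E='0' vs G='01': prefix -- VIOLATION

NO -- this is NOT a valid prefix code. E (0) is a prefix of G (01).


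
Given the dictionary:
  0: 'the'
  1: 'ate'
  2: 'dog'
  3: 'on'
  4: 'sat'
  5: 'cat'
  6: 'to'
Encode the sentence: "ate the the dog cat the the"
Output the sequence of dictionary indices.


Look up each word in the dictionary:
  'ate' -> 1
  'the' -> 0
  'the' -> 0
  'dog' -> 2
  'cat' -> 5
  'the' -> 0
  'the' -> 0

Encoded: [1, 0, 0, 2, 5, 0, 0]


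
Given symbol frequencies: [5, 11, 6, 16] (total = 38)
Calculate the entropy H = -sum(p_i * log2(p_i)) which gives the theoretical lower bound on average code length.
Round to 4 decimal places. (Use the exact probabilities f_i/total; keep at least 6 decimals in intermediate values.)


Per-symbol terms -p_i * log2(p_i) with p_i = f_i/38:
  p = 5/38 = 0.131579: log2(p) = -2.925999, -p*log2(p) = 0.385000
  p = 11/38 = 0.289474: log2(p) = -1.788496, -p*log2(p) = 0.517722
  p = 6/38 = 0.157895: log2(p) = -2.662965, -p*log2(p) = 0.420468
  p = 16/38 = 0.421053: log2(p) = -1.247928, -p*log2(p) = 0.525443
H = 0.385000 + 0.517722 + 0.420468 + 0.525443 = 1.848633

H = 1.8486 bits/symbol


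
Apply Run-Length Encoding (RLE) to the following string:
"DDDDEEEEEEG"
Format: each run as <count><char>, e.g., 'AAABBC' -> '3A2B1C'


Scanning runs left to right:
  i=0: run of 'D' x 4 -> '4D'
  i=4: run of 'E' x 6 -> '6E'
  i=10: run of 'G' x 1 -> '1G'

RLE = 4D6E1G


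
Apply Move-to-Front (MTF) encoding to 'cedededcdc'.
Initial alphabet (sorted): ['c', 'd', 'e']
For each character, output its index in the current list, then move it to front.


MTF encoding:
'c': index 0 in ['c', 'd', 'e'] -> ['c', 'd', 'e']
'e': index 2 in ['c', 'd', 'e'] -> ['e', 'c', 'd']
'd': index 2 in ['e', 'c', 'd'] -> ['d', 'e', 'c']
'e': index 1 in ['d', 'e', 'c'] -> ['e', 'd', 'c']
'd': index 1 in ['e', 'd', 'c'] -> ['d', 'e', 'c']
'e': index 1 in ['d', 'e', 'c'] -> ['e', 'd', 'c']
'd': index 1 in ['e', 'd', 'c'] -> ['d', 'e', 'c']
'c': index 2 in ['d', 'e', 'c'] -> ['c', 'd', 'e']
'd': index 1 in ['c', 'd', 'e'] -> ['d', 'c', 'e']
'c': index 1 in ['d', 'c', 'e'] -> ['c', 'd', 'e']


Output: [0, 2, 2, 1, 1, 1, 1, 2, 1, 1]


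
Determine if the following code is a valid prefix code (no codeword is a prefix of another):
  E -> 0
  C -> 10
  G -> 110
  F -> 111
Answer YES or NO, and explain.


Checking each pair (does one codeword prefix another?):
  E='0' vs C='10': no prefix
  E='0' vs G='110': no prefix
  E='0' vs F='111': no prefix
  C='10' vs E='0': no prefix
  C='10' vs G='110': no prefix
  C='10' vs F='111': no prefix
  G='110' vs E='0': no prefix
  G='110' vs C='10': no prefix
  G='110' vs F='111': no prefix
  F='111' vs E='0': no prefix
  F='111' vs C='10': no prefix
  F='111' vs G='110': no prefix
No violation found over all pairs.

YES -- this is a valid prefix code. No codeword is a prefix of any other codeword.


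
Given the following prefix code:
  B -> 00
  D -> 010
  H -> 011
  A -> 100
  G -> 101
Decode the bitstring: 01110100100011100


Decoding step by step:
Bits 011 -> H
Bits 101 -> G
Bits 00 -> B
Bits 100 -> A
Bits 011 -> H
Bits 100 -> A


Decoded message: HGBAHA


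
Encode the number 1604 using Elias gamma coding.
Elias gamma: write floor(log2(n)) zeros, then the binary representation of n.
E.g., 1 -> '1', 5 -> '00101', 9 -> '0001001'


num_bits = floor(log2(1604)) + 1 = 11
leading_zeros = num_bits - 1 = 10
binary(1604) = 11001000100

Elias gamma(1604) = '0000000000' + '11001000100' = 000000000011001000100 (21 bits)


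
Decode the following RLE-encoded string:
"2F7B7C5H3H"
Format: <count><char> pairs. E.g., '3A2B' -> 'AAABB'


Expanding each <count><char> pair:
  2F -> 'FF'
  7B -> 'BBBBBBB'
  7C -> 'CCCCCCC'
  5H -> 'HHHHH'
  3H -> 'HHH'

Decoded = FFBBBBBBBCCCCCCCHHHHHHHH


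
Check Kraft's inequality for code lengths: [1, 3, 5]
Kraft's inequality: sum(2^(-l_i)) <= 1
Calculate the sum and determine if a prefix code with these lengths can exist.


Sum = 2^(-1) + 2^(-3) + 2^(-5)
    = 0.5 + 0.125 + 0.03125
    = 21/32 = 0.65625
Since 0.65625 <= 1, Kraft's inequality IS satisfied.
A prefix code with these lengths CAN exist.

Kraft sum = 0.65625. Satisfied.


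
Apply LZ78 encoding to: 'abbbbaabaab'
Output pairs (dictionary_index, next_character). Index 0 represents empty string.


LZ78 encoding steps:
Dictionary: {0: ''}
Step 1: w='' (idx 0), next='a' -> output (0, 'a'), add 'a' as idx 1
Step 2: w='' (idx 0), next='b' -> output (0, 'b'), add 'b' as idx 2
Step 3: w='b' (idx 2), next='b' -> output (2, 'b'), add 'bb' as idx 3
Step 4: w='b' (idx 2), next='a' -> output (2, 'a'), add 'ba' as idx 4
Step 5: w='a' (idx 1), next='b' -> output (1, 'b'), add 'ab' as idx 5
Step 6: w='a' (idx 1), next='a' -> output (1, 'a'), add 'aa' as idx 6
Step 7: w='b' (idx 2), end of input -> output (2, '')


Encoded: [(0, 'a'), (0, 'b'), (2, 'b'), (2, 'a'), (1, 'b'), (1, 'a'), (2, '')]


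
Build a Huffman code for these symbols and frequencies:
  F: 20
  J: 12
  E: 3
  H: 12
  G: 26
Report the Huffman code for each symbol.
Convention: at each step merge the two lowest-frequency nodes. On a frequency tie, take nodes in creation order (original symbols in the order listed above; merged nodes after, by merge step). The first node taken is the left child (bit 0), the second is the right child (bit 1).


Huffman tree construction:
Step 1: Merge E(3) + J(12) = 15
Step 2: Merge H(12) + (E+J)(15) = 27
Step 3: Merge F(20) + G(26) = 46
Step 4: Merge (H+(E+J))(27) + (F+G)(46) = 73
Read each symbol's code off the tree from the root (left child = 0, right child = 1).

Codes:
  F: 10 (length 2)
  J: 011 (length 3)
  E: 010 (length 3)
  H: 00 (length 2)
  G: 11 (length 2)
Average code length: 161/73 = 2.2055 bits/symbol


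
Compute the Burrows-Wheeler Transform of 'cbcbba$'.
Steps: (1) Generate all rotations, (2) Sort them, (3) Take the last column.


Rotations (sorted):
  0: $cbcbba -> last char: a
  1: a$cbcbb -> last char: b
  2: ba$cbcb -> last char: b
  3: bba$cbc -> last char: c
  4: bcbba$c -> last char: c
  5: cbba$cb -> last char: b
  6: cbcbba$ -> last char: $


BWT = abbccb$


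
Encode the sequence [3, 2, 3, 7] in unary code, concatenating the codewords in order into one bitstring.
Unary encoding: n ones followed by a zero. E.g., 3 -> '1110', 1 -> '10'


Encode each number as n ones followed by a terminating 0:
  3 -> 1110 (4 bits)
  2 -> 110 (3 bits)
  3 -> 1110 (4 bits)
  7 -> 11111110 (8 bits)
Total length = 4 + 3 + 4 + 8 = 19 bits.

Unary([3, 2, 3, 7]) = 1110110111011111110 (19 bits)


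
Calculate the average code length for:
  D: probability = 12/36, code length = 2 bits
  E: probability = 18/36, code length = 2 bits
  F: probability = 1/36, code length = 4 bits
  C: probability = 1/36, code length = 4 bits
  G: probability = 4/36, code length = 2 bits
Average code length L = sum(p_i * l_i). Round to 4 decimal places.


Weighted contributions p_i * l_i:
  D: (12/36) * 2 = 24/36
  E: (18/36) * 2 = 36/36
  F: (1/36) * 4 = 4/36
  C: (1/36) * 4 = 4/36
  G: (4/36) * 2 = 8/36
Sum = (24 + 36 + 4 + 4 + 8)/36 = 76/36

L = 76/36 = 2.1111 bits/symbol


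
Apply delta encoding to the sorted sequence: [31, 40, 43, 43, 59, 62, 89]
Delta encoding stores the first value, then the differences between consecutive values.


First value: 31
Deltas:
  40 - 31 = 9
  43 - 40 = 3
  43 - 43 = 0
  59 - 43 = 16
  62 - 59 = 3
  89 - 62 = 27


Delta encoded: [31, 9, 3, 0, 16, 3, 27]


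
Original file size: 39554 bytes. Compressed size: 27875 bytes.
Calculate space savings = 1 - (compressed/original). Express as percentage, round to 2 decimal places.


ratio = compressed/original = 27875/39554 = 0.704733
savings = 1 - ratio = 1 - 0.704733 = 0.295267
as a percentage: 0.295267 * 100 = 29.53%

Space savings = 1 - 27875/39554 = 29.53%


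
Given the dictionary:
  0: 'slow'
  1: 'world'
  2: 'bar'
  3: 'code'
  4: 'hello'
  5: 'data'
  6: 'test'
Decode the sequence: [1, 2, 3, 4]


Look up each index in the dictionary:
  1 -> 'world'
  2 -> 'bar'
  3 -> 'code'
  4 -> 'hello'

Decoded: "world bar code hello"


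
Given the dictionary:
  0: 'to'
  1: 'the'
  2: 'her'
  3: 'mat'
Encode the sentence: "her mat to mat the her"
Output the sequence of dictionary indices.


Look up each word in the dictionary:
  'her' -> 2
  'mat' -> 3
  'to' -> 0
  'mat' -> 3
  'the' -> 1
  'her' -> 2

Encoded: [2, 3, 0, 3, 1, 2]


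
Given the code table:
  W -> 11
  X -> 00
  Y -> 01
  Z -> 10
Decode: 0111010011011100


Decoding:
01 -> Y
11 -> W
01 -> Y
00 -> X
11 -> W
01 -> Y
11 -> W
00 -> X


Result: YWYXWYWX


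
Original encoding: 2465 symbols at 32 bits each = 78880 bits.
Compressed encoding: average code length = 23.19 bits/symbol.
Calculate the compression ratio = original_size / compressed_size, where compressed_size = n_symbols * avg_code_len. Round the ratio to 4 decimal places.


original_size = n_symbols * orig_bits = 2465 * 32 = 78880 bits
compressed_size = n_symbols * avg_code_len = 2465 * 23.19 = 57163.35 bits
ratio = original_size / compressed_size = 78880 / 57163.35 = 1.3799

Compression ratio = 1.3799


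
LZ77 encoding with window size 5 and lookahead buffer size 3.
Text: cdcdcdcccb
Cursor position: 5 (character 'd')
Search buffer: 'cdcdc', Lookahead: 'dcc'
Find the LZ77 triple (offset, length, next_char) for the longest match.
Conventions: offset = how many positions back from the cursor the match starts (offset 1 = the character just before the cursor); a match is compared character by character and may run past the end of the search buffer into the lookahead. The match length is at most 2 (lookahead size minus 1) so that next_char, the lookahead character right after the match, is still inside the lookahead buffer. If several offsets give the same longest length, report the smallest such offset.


Try each offset into the search buffer:
  offset=1 (pos 4, char 'c'): match length 0
  offset=2 (pos 3, char 'd'): match length 2
  offset=3 (pos 2, char 'c'): match length 0
  offset=4 (pos 1, char 'd'): match length 2
  offset=5 (pos 0, char 'c'): match length 0
Longest match has length 2, found at offsets 2, 4; take the smallest, offset 2.
next_char = character at position 5 + 2 = 7 -> 'c'

Best match: offset=2, length=2 (matching 'dc' starting at position 3)
LZ77 triple: (2, 2, 'c')


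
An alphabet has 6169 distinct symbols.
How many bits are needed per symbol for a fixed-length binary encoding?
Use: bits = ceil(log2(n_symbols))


log2(6169) = 12.5908
Bracket: 2^12 = 4096 < 6169 <= 2^13 = 8192
So ceil(log2(6169)) = 13

bits = ceil(log2(6169)) = ceil(12.5908) = 13 bits


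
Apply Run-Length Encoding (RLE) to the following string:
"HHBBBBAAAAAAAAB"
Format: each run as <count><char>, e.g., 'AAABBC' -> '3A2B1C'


Scanning runs left to right:
  i=0: run of 'H' x 2 -> '2H'
  i=2: run of 'B' x 4 -> '4B'
  i=6: run of 'A' x 8 -> '8A'
  i=14: run of 'B' x 1 -> '1B'

RLE = 2H4B8A1B


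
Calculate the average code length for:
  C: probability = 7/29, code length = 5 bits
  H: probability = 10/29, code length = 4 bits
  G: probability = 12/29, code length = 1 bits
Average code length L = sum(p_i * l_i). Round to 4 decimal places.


Weighted contributions p_i * l_i:
  C: (7/29) * 5 = 35/29
  H: (10/29) * 4 = 40/29
  G: (12/29) * 1 = 12/29
Sum = (35 + 40 + 12)/29 = 87/29

L = 87/29 = 3.0000 bits/symbol


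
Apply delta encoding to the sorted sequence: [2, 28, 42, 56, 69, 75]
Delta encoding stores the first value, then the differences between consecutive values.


First value: 2
Deltas:
  28 - 2 = 26
  42 - 28 = 14
  56 - 42 = 14
  69 - 56 = 13
  75 - 69 = 6


Delta encoded: [2, 26, 14, 14, 13, 6]


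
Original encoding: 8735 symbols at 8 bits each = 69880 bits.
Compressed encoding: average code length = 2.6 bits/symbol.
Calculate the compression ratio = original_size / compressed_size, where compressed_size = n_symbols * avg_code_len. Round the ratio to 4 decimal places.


original_size = n_symbols * orig_bits = 8735 * 8 = 69880 bits
compressed_size = n_symbols * avg_code_len = 8735 * 2.6 = 22711.0 bits
ratio = original_size / compressed_size = 69880 / 22711.0 = 3.0769

Compression ratio = 3.0769


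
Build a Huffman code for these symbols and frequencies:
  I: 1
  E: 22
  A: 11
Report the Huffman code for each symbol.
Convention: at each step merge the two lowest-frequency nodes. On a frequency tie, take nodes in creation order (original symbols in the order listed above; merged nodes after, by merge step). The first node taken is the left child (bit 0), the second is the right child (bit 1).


Huffman tree construction:
Step 1: Merge I(1) + A(11) = 12
Step 2: Merge (I+A)(12) + E(22) = 34
Read each symbol's code off the tree from the root (left child = 0, right child = 1).

Codes:
  I: 00 (length 2)
  E: 1 (length 1)
  A: 01 (length 2)
Average code length: 46/34 = 1.3529 bits/symbol


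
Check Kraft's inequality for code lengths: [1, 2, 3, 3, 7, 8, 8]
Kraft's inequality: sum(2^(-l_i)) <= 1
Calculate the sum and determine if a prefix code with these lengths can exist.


Sum = 2^(-1) + 2^(-2) + 2^(-3) + 2^(-3) + 2^(-7) + 2^(-8) + 2^(-8)
    = 0.5 + 0.25 + 0.125 + 0.125 + 0.0078125 + 0.00390625 + 0.00390625
    = 260/256 = 1.015625
Since 1.015625 > 1, Kraft's inequality is NOT satisfied.
A prefix code with these lengths CANNOT exist.

Kraft sum = 1.015625. Not satisfied.


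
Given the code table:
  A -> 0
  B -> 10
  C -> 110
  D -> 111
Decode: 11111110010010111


Decoding:
111 -> D
111 -> D
10 -> B
0 -> A
10 -> B
0 -> A
10 -> B
111 -> D


Result: DDBABABD


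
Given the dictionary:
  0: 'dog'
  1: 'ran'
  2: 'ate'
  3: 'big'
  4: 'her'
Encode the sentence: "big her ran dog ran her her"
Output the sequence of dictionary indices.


Look up each word in the dictionary:
  'big' -> 3
  'her' -> 4
  'ran' -> 1
  'dog' -> 0
  'ran' -> 1
  'her' -> 4
  'her' -> 4

Encoded: [3, 4, 1, 0, 1, 4, 4]


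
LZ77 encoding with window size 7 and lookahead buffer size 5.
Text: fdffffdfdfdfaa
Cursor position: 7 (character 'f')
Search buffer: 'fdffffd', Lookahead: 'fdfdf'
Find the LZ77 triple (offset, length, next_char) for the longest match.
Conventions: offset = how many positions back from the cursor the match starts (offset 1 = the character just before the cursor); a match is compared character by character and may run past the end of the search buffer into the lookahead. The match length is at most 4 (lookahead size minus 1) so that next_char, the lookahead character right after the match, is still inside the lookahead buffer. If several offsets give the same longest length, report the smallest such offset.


Try each offset into the search buffer:
  offset=1 (pos 6, char 'd'): match length 0
  offset=2 (pos 5, char 'f'): match length 4
  offset=3 (pos 4, char 'f'): match length 1
  offset=4 (pos 3, char 'f'): match length 1
  offset=5 (pos 2, char 'f'): match length 1
  offset=6 (pos 1, char 'd'): match length 0
  offset=7 (pos 0, char 'f'): match length 3
Longest match has length 4 at offset 2.
next_char = character at position 7 + 4 = 11 -> 'f'

Best match: offset=2, length=4 (matching 'fdfd' starting at position 5)
LZ77 triple: (2, 4, 'f')


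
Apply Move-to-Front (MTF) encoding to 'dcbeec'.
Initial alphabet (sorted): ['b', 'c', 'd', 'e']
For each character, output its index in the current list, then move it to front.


MTF encoding:
'd': index 2 in ['b', 'c', 'd', 'e'] -> ['d', 'b', 'c', 'e']
'c': index 2 in ['d', 'b', 'c', 'e'] -> ['c', 'd', 'b', 'e']
'b': index 2 in ['c', 'd', 'b', 'e'] -> ['b', 'c', 'd', 'e']
'e': index 3 in ['b', 'c', 'd', 'e'] -> ['e', 'b', 'c', 'd']
'e': index 0 in ['e', 'b', 'c', 'd'] -> ['e', 'b', 'c', 'd']
'c': index 2 in ['e', 'b', 'c', 'd'] -> ['c', 'e', 'b', 'd']


Output: [2, 2, 2, 3, 0, 2]


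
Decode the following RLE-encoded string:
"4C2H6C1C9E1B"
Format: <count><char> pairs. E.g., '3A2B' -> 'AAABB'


Expanding each <count><char> pair:
  4C -> 'CCCC'
  2H -> 'HH'
  6C -> 'CCCCCC'
  1C -> 'C'
  9E -> 'EEEEEEEEE'
  1B -> 'B'

Decoded = CCCCHHCCCCCCCEEEEEEEEEB


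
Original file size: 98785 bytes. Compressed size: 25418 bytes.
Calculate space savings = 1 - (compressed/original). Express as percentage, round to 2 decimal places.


ratio = compressed/original = 25418/98785 = 0.257306
savings = 1 - ratio = 1 - 0.257306 = 0.742694
as a percentage: 0.742694 * 100 = 74.27%

Space savings = 1 - 25418/98785 = 74.27%


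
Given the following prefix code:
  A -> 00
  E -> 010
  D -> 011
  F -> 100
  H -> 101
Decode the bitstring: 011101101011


Decoding step by step:
Bits 011 -> D
Bits 101 -> H
Bits 101 -> H
Bits 011 -> D


Decoded message: DHHD


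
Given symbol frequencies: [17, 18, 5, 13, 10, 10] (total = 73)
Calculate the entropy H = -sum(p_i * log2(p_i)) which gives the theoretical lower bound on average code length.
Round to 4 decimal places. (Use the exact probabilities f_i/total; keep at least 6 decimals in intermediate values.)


Per-symbol terms -p_i * log2(p_i) with p_i = f_i/73:
  p = 17/73 = 0.232877: log2(p) = -2.102362, -p*log2(p) = 0.489591
  p = 18/73 = 0.246575: log2(p) = -2.019900, -p*log2(p) = 0.498057
  p = 5/73 = 0.068493: log2(p) = -3.867896, -p*log2(p) = 0.264924
  p = 13/73 = 0.178082: log2(p) = -2.489385, -p*log2(p) = 0.443315
  p = 10/73 = 0.136986: log2(p) = -2.867896, -p*log2(p) = 0.392863
  p = 10/73 = 0.136986: log2(p) = -2.867896, -p*log2(p) = 0.392863
H = 0.489591 + 0.498057 + 0.264924 + 0.443315 + 0.392863 + 0.392863 = 2.481613

H = 2.4816 bits/symbol


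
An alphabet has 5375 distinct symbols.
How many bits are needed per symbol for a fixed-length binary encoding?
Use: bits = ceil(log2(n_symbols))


log2(5375) = 12.392
Bracket: 2^12 = 4096 < 5375 <= 2^13 = 8192
So ceil(log2(5375)) = 13

bits = ceil(log2(5375)) = ceil(12.392) = 13 bits


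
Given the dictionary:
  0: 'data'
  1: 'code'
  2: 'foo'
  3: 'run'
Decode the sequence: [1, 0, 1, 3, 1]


Look up each index in the dictionary:
  1 -> 'code'
  0 -> 'data'
  1 -> 'code'
  3 -> 'run'
  1 -> 'code'

Decoded: "code data code run code"


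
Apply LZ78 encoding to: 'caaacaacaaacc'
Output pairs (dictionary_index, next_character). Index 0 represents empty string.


LZ78 encoding steps:
Dictionary: {0: ''}
Step 1: w='' (idx 0), next='c' -> output (0, 'c'), add 'c' as idx 1
Step 2: w='' (idx 0), next='a' -> output (0, 'a'), add 'a' as idx 2
Step 3: w='a' (idx 2), next='a' -> output (2, 'a'), add 'aa' as idx 3
Step 4: w='c' (idx 1), next='a' -> output (1, 'a'), add 'ca' as idx 4
Step 5: w='a' (idx 2), next='c' -> output (2, 'c'), add 'ac' as idx 5
Step 6: w='aa' (idx 3), next='a' -> output (3, 'a'), add 'aaa' as idx 6
Step 7: w='c' (idx 1), next='c' -> output (1, 'c'), add 'cc' as idx 7


Encoded: [(0, 'c'), (0, 'a'), (2, 'a'), (1, 'a'), (2, 'c'), (3, 'a'), (1, 'c')]


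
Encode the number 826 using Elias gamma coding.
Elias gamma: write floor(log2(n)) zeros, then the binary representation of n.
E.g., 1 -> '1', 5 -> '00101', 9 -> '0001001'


num_bits = floor(log2(826)) + 1 = 10
leading_zeros = num_bits - 1 = 9
binary(826) = 1100111010

Elias gamma(826) = '000000000' + '1100111010' = 0000000001100111010 (19 bits)


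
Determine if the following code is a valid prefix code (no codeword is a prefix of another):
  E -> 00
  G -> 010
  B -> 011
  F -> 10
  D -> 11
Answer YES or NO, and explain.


Checking each pair (does one codeword prefix another?):
  E='00' vs G='010': no prefix
  E='00' vs B='011': no prefix
  E='00' vs F='10': no prefix
  E='00' vs D='11': no prefix
  G='010' vs E='00': no prefix
  G='010' vs B='011': no prefix
  G='010' vs F='10': no prefix
  G='010' vs D='11': no prefix
  B='011' vs E='00': no prefix
  B='011' vs G='010': no prefix
  B='011' vs F='10': no prefix
  B='011' vs D='11': no prefix
  F='10' vs E='00': no prefix
  F='10' vs G='010': no prefix
  F='10' vs B='011': no prefix
  F='10' vs D='11': no prefix
  D='11' vs E='00': no prefix
  D='11' vs G='010': no prefix
  D='11' vs B='011': no prefix
  D='11' vs F='10': no prefix
No violation found over all pairs.

YES -- this is a valid prefix code. No codeword is a prefix of any other codeword.


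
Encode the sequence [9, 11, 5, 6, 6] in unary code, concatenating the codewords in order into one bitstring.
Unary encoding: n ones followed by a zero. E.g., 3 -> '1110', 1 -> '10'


Encode each number as n ones followed by a terminating 0:
  9 -> 1111111110 (10 bits)
  11 -> 111111111110 (12 bits)
  5 -> 111110 (6 bits)
  6 -> 1111110 (7 bits)
  6 -> 1111110 (7 bits)
Total length = 10 + 12 + 6 + 7 + 7 = 42 bits.

Unary([9, 11, 5, 6, 6]) = 111111111011111111111011111011111101111110 (42 bits)


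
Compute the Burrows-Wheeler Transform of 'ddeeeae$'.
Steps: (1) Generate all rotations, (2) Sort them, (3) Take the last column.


Rotations (sorted):
  0: $ddeeeae -> last char: e
  1: ae$ddeee -> last char: e
  2: ddeeeae$ -> last char: $
  3: deeeae$d -> last char: d
  4: e$ddeeea -> last char: a
  5: eae$ddee -> last char: e
  6: eeae$dde -> last char: e
  7: eeeae$dd -> last char: d


BWT = ee$daeed


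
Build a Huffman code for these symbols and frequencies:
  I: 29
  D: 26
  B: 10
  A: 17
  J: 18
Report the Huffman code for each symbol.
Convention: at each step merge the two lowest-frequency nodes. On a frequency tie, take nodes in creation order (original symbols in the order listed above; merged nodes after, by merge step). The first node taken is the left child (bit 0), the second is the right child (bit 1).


Huffman tree construction:
Step 1: Merge B(10) + A(17) = 27
Step 2: Merge J(18) + D(26) = 44
Step 3: Merge (B+A)(27) + I(29) = 56
Step 4: Merge (J+D)(44) + ((B+A)+I)(56) = 100
Read each symbol's code off the tree from the root (left child = 0, right child = 1).

Codes:
  I: 11 (length 2)
  D: 01 (length 2)
  B: 100 (length 3)
  A: 101 (length 3)
  J: 00 (length 2)
Average code length: 227/100 = 2.2700 bits/symbol


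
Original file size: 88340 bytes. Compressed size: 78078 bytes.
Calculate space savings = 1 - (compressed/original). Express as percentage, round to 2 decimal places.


ratio = compressed/original = 78078/88340 = 0.883835
savings = 1 - ratio = 1 - 0.883835 = 0.116165
as a percentage: 0.116165 * 100 = 11.62%

Space savings = 1 - 78078/88340 = 11.62%


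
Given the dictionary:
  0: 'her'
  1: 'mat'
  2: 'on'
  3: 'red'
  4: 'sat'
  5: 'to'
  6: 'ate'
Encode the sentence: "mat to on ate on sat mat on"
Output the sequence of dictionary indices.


Look up each word in the dictionary:
  'mat' -> 1
  'to' -> 5
  'on' -> 2
  'ate' -> 6
  'on' -> 2
  'sat' -> 4
  'mat' -> 1
  'on' -> 2

Encoded: [1, 5, 2, 6, 2, 4, 1, 2]


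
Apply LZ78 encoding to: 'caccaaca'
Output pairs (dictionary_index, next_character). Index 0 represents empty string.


LZ78 encoding steps:
Dictionary: {0: ''}
Step 1: w='' (idx 0), next='c' -> output (0, 'c'), add 'c' as idx 1
Step 2: w='' (idx 0), next='a' -> output (0, 'a'), add 'a' as idx 2
Step 3: w='c' (idx 1), next='c' -> output (1, 'c'), add 'cc' as idx 3
Step 4: w='a' (idx 2), next='a' -> output (2, 'a'), add 'aa' as idx 4
Step 5: w='c' (idx 1), next='a' -> output (1, 'a'), add 'ca' as idx 5


Encoded: [(0, 'c'), (0, 'a'), (1, 'c'), (2, 'a'), (1, 'a')]


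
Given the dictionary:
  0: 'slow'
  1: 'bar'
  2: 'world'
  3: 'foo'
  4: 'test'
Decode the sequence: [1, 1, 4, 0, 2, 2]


Look up each index in the dictionary:
  1 -> 'bar'
  1 -> 'bar'
  4 -> 'test'
  0 -> 'slow'
  2 -> 'world'
  2 -> 'world'

Decoded: "bar bar test slow world world"


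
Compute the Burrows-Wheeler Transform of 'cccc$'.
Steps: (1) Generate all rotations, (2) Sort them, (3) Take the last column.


Rotations (sorted):
  0: $cccc -> last char: c
  1: c$ccc -> last char: c
  2: cc$cc -> last char: c
  3: ccc$c -> last char: c
  4: cccc$ -> last char: $


BWT = cccc$


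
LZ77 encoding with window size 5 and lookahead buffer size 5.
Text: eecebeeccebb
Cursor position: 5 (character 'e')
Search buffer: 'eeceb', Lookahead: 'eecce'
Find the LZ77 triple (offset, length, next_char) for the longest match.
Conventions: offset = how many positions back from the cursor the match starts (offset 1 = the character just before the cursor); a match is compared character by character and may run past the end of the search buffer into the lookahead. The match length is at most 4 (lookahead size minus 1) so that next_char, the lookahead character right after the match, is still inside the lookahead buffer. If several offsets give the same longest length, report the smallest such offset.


Try each offset into the search buffer:
  offset=1 (pos 4, char 'b'): match length 0
  offset=2 (pos 3, char 'e'): match length 1
  offset=3 (pos 2, char 'c'): match length 0
  offset=4 (pos 1, char 'e'): match length 1
  offset=5 (pos 0, char 'e'): match length 3
Longest match has length 3 at offset 5.
next_char = character at position 5 + 3 = 8 -> 'c'

Best match: offset=5, length=3 (matching 'eec' starting at position 0)
LZ77 triple: (5, 3, 'c')
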